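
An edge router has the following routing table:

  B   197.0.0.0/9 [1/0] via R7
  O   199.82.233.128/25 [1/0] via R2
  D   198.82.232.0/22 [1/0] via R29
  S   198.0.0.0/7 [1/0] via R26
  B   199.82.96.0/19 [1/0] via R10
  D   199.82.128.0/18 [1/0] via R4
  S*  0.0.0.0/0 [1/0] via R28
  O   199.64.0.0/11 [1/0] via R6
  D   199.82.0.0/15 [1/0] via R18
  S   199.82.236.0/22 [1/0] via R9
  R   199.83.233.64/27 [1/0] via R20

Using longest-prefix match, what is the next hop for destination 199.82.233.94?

Routes whose prefix contains 199.82.233.94:
  0.0.0.0/0 (default, matches everything) -> R28
  198.0.0.0/7 (198.0.0.0 - 199.255.255.255) -> R26
  199.64.0.0/11 (199.64.0.0 - 199.95.255.255) -> R6
  199.82.0.0/15 (199.82.0.0 - 199.83.255.255) -> R18
More-specific entries that do NOT match:
  199.83.233.64/27 (199.83.233.64 - 199.83.233.95) does not contain 199.82.233.94
  199.82.233.128/25 (199.82.233.128 - 199.82.233.255) does not contain 199.82.233.94
  198.82.232.0/22 (198.82.232.0 - 198.82.235.255) does not contain 199.82.233.94
  199.82.236.0/22 (199.82.236.0 - 199.82.239.255) does not contain 199.82.233.94
  199.82.96.0/19 (199.82.96.0 - 199.82.127.255) does not contain 199.82.233.94
  199.82.128.0/18 (199.82.128.0 - 199.82.191.255) does not contain 199.82.233.94
Longest matching prefix is /15 -> next hop R18.

R18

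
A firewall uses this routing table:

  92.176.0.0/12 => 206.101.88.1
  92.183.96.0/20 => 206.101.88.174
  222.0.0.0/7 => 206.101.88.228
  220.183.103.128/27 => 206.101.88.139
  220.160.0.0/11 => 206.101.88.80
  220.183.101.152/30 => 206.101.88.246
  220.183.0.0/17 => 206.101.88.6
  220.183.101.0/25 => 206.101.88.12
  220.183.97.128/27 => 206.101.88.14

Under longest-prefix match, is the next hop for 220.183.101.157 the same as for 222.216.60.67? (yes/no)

220.183.101.157: longest match 220.183.0.0/17 -> 206.101.88.6
222.216.60.67: longest match 222.0.0.0/7 -> 206.101.88.228

no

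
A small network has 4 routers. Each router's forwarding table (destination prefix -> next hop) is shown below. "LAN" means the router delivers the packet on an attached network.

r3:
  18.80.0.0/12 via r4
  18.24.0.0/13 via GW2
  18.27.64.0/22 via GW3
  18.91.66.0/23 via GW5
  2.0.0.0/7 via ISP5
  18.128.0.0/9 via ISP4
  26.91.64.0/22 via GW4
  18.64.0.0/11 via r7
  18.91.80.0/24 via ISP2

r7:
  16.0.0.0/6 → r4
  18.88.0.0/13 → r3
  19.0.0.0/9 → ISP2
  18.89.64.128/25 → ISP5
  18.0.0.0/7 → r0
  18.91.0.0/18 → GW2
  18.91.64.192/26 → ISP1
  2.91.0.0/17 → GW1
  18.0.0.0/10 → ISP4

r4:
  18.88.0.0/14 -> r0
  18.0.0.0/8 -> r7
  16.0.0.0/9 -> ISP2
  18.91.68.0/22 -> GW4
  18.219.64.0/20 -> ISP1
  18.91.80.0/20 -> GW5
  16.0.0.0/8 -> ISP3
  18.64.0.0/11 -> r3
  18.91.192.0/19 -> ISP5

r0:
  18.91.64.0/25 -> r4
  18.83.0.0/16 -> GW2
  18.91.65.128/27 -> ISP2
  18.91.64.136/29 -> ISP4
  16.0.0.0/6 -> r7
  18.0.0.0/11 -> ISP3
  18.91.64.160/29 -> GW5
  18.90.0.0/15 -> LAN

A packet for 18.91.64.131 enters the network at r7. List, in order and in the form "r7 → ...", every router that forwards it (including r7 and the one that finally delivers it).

r7 → r3 → r4 → r0

At r7: longest match for 18.91.64.131 is 18.88.0.0/13 -> r3
At r3: longest match for 18.91.64.131 is 18.80.0.0/12 -> r4
At r4: longest match for 18.91.64.131 is 18.88.0.0/14 -> r0
At r0: longest match for 18.91.64.131 is 18.90.0.0/15 -> LAN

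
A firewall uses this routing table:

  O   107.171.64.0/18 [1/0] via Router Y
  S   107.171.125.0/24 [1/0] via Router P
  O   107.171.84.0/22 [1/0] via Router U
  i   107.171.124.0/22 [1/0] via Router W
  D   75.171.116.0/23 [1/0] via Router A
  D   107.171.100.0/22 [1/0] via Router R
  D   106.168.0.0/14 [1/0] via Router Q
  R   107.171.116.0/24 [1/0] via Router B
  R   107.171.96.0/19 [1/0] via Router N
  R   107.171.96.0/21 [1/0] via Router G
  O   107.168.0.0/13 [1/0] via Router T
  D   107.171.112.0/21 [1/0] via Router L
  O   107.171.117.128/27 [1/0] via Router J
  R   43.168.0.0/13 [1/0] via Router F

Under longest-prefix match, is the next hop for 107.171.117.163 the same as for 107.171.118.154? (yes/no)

107.171.117.163: longest match 107.171.112.0/21 -> Router L
107.171.118.154: longest match 107.171.112.0/21 -> Router L

yes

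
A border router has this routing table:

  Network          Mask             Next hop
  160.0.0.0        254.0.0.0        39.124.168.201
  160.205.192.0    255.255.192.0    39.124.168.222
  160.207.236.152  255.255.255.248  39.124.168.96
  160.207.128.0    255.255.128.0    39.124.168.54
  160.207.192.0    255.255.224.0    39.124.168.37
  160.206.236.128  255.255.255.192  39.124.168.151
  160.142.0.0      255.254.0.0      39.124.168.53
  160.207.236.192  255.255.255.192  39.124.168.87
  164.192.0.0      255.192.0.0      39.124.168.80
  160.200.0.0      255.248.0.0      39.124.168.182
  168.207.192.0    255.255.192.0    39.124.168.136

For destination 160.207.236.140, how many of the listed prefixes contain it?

Prefixes containing 160.207.236.140:
  160.0.0.0/7 (160.0.0.0 - 161.255.255.255)
  160.200.0.0/13 (160.200.0.0 - 160.207.255.255)
  160.207.128.0/17 (160.207.128.0 - 160.207.255.255)
Total matching entries: 3.

3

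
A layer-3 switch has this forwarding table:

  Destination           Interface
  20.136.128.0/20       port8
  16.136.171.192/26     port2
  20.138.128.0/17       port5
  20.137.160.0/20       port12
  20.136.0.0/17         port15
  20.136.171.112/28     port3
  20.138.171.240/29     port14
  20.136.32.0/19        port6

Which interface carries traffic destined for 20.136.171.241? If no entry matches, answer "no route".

No entry's prefix contains 20.136.171.241; there is no default route.

no route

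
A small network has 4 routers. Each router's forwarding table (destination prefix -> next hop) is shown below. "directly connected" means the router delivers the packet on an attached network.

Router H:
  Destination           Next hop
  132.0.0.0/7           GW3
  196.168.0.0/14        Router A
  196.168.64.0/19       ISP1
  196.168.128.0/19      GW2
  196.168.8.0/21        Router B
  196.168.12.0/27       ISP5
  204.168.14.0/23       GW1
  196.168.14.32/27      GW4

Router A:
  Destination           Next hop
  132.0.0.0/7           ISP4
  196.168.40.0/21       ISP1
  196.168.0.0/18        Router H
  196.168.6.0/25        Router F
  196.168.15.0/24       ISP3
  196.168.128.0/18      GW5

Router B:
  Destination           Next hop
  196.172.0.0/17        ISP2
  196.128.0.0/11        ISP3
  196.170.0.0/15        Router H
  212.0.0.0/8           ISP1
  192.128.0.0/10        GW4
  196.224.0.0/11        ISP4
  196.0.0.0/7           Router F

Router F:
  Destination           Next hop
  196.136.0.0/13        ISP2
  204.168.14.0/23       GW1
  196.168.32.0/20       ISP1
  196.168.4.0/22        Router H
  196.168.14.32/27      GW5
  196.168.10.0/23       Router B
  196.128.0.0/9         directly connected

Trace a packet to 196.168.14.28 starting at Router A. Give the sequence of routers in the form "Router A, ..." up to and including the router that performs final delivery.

Router A, Router H, Router B, Router F

At Router A: longest match for 196.168.14.28 is 196.168.0.0/18 -> Router H
At Router H: longest match for 196.168.14.28 is 196.168.8.0/21 -> Router B
At Router B: longest match for 196.168.14.28 is 196.0.0.0/7 -> Router F
At Router F: longest match for 196.168.14.28 is 196.128.0.0/9 -> directly connected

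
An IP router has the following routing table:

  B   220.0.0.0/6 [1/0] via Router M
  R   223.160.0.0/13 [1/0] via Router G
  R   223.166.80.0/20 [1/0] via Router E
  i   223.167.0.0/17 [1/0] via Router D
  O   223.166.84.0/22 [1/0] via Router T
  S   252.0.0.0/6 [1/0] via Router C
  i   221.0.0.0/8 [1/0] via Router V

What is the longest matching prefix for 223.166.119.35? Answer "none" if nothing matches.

223.160.0.0/13

Entries matching 223.166.119.35:
  220.0.0.0/6 (220.0.0.0 - 223.255.255.255)
  223.160.0.0/13 (223.160.0.0 - 223.167.255.255)
Most specific is 223.160.0.0/13.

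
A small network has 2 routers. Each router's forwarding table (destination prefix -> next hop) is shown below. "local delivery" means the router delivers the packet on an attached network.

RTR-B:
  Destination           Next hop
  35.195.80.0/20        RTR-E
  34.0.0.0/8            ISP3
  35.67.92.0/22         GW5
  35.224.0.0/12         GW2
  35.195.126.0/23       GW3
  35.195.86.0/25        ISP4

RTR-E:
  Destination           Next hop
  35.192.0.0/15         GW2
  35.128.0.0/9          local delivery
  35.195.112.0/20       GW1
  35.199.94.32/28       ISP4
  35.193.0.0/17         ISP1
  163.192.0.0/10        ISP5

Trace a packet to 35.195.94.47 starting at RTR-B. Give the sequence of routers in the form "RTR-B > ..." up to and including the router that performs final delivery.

At RTR-B: longest match for 35.195.94.47 is 35.195.80.0/20 -> RTR-E
At RTR-E: longest match for 35.195.94.47 is 35.128.0.0/9 -> local delivery

RTR-B > RTR-E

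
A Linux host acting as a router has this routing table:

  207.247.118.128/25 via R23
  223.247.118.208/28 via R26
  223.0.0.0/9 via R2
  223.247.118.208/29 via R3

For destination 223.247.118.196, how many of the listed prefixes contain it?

No listed prefix contains 223.247.118.196.
Total matching entries: 0.

0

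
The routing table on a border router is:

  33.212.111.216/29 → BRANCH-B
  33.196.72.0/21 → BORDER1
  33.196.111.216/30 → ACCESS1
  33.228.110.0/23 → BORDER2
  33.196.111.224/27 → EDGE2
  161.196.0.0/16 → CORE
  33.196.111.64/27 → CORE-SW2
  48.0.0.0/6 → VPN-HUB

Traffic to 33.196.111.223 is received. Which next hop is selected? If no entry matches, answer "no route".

no route

No entry's prefix contains 33.196.111.223; there is no default route.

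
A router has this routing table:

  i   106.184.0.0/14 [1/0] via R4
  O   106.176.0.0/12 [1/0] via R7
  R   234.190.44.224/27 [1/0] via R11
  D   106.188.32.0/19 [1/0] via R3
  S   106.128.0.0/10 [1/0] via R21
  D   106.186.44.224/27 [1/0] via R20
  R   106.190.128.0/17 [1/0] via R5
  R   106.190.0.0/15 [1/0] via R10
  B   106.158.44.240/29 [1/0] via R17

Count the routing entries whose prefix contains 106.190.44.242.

3

Prefixes containing 106.190.44.242:
  106.128.0.0/10 (106.128.0.0 - 106.191.255.255)
  106.176.0.0/12 (106.176.0.0 - 106.191.255.255)
  106.190.0.0/15 (106.190.0.0 - 106.191.255.255)
Total matching entries: 3.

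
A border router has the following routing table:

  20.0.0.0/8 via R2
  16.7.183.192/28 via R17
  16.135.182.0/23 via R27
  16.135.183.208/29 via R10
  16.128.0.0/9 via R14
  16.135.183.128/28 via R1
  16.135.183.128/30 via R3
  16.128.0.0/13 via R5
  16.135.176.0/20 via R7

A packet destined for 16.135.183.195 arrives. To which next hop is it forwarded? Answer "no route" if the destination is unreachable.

R27

Routes whose prefix contains 16.135.183.195:
  16.128.0.0/9 (16.128.0.0 - 16.255.255.255) -> R14
  16.128.0.0/13 (16.128.0.0 - 16.135.255.255) -> R5
  16.135.176.0/20 (16.135.176.0 - 16.135.191.255) -> R7
  16.135.182.0/23 (16.135.182.0 - 16.135.183.255) -> R27
More-specific entries that do NOT match:
  16.135.183.128/30 (16.135.183.128 - 16.135.183.131) does not contain 16.135.183.195
  16.135.183.208/29 (16.135.183.208 - 16.135.183.215) does not contain 16.135.183.195
  16.7.183.192/28 (16.7.183.192 - 16.7.183.207) does not contain 16.135.183.195
  16.135.183.128/28 (16.135.183.128 - 16.135.183.143) does not contain 16.135.183.195
Longest matching prefix is /23 -> next hop R27.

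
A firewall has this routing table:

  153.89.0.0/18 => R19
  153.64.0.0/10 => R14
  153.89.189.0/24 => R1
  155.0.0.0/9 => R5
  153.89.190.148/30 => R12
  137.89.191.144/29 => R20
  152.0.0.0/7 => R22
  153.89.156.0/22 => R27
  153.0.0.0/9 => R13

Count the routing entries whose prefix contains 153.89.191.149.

3

Prefixes containing 153.89.191.149:
  152.0.0.0/7 (152.0.0.0 - 153.255.255.255)
  153.0.0.0/9 (153.0.0.0 - 153.127.255.255)
  153.64.0.0/10 (153.64.0.0 - 153.127.255.255)
Total matching entries: 3.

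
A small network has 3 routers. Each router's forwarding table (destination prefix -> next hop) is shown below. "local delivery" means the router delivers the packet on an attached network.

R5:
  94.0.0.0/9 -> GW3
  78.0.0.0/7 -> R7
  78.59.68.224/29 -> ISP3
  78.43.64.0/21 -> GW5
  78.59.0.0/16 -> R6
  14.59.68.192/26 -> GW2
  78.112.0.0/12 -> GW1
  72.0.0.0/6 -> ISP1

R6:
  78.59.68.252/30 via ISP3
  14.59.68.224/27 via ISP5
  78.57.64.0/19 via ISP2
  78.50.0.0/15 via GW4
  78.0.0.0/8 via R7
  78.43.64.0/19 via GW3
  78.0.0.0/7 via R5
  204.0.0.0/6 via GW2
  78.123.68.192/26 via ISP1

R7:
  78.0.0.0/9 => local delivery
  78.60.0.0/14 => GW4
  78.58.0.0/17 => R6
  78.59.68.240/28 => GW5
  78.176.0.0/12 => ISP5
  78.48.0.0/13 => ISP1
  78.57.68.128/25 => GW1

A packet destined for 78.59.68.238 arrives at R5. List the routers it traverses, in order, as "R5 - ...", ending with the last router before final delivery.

R5 - R6 - R7

At R5: longest match for 78.59.68.238 is 78.59.0.0/16 -> R6
At R6: longest match for 78.59.68.238 is 78.0.0.0/8 -> R7
At R7: longest match for 78.59.68.238 is 78.0.0.0/9 -> local delivery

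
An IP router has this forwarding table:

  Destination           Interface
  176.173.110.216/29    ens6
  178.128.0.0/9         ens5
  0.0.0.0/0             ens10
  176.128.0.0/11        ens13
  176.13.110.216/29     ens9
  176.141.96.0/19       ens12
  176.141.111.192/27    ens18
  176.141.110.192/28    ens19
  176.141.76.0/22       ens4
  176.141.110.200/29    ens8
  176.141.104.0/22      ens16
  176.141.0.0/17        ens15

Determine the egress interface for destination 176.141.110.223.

ens12

Routes whose prefix contains 176.141.110.223:
  0.0.0.0/0 (default, matches everything) -> ens10
  176.128.0.0/11 (176.128.0.0 - 176.159.255.255) -> ens13
  176.141.0.0/17 (176.141.0.0 - 176.141.127.255) -> ens15
  176.141.96.0/19 (176.141.96.0 - 176.141.127.255) -> ens12
More-specific entries that do NOT match:
  176.173.110.216/29 (176.173.110.216 - 176.173.110.223) does not contain 176.141.110.223
  176.13.110.216/29 (176.13.110.216 - 176.13.110.223) does not contain 176.141.110.223
  176.141.110.200/29 (176.141.110.200 - 176.141.110.207) does not contain 176.141.110.223
  176.141.110.192/28 (176.141.110.192 - 176.141.110.207) does not contain 176.141.110.223
  176.141.111.192/27 (176.141.111.192 - 176.141.111.223) does not contain 176.141.110.223
  176.141.76.0/22 (176.141.76.0 - 176.141.79.255) does not contain 176.141.110.223
  176.141.104.0/22 (176.141.104.0 - 176.141.107.255) does not contain 176.141.110.223
Longest matching prefix is /19 -> interface ens12.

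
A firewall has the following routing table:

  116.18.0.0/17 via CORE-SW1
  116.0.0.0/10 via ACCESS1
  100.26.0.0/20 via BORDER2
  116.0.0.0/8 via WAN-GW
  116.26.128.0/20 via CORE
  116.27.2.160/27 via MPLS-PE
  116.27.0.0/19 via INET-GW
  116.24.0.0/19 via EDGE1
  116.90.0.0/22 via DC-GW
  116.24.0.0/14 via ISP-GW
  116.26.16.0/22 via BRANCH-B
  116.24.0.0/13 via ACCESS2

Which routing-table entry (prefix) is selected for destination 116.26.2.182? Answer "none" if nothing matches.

116.24.0.0/14

Entries matching 116.26.2.182:
  116.0.0.0/8 (116.0.0.0 - 116.255.255.255)
  116.0.0.0/10 (116.0.0.0 - 116.63.255.255)
  116.24.0.0/13 (116.24.0.0 - 116.31.255.255)
  116.24.0.0/14 (116.24.0.0 - 116.27.255.255)
Most specific is 116.24.0.0/14.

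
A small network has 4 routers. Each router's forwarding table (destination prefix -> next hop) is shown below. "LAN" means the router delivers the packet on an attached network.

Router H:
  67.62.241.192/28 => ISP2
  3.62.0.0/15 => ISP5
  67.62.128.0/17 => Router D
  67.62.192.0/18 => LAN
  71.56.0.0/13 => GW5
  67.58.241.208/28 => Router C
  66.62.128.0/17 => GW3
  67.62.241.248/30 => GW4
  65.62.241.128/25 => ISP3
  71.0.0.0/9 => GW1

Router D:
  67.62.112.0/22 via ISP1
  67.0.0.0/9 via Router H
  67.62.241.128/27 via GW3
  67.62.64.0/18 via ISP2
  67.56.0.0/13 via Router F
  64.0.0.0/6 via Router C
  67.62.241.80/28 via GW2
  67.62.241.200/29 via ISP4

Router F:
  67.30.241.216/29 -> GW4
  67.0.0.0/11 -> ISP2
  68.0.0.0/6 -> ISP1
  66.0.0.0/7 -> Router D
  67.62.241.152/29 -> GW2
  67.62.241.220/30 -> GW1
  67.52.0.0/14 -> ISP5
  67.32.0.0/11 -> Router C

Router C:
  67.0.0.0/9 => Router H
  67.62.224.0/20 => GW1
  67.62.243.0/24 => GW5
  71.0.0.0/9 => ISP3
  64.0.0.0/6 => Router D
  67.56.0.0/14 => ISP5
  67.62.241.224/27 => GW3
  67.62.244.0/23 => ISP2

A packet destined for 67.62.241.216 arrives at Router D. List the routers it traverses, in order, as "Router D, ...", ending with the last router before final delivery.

At Router D: longest match for 67.62.241.216 is 67.56.0.0/13 -> Router F
At Router F: longest match for 67.62.241.216 is 67.32.0.0/11 -> Router C
At Router C: longest match for 67.62.241.216 is 67.0.0.0/9 -> Router H
At Router H: longest match for 67.62.241.216 is 67.62.192.0/18 -> LAN

Router D, Router F, Router C, Router H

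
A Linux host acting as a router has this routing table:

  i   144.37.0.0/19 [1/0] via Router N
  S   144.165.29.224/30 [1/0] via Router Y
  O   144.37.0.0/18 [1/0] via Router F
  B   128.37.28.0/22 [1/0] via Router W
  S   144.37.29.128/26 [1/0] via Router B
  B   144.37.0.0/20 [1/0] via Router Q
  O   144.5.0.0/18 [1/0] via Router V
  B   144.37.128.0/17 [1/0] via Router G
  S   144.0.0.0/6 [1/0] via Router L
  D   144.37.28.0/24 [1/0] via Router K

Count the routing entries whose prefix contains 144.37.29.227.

3

Prefixes containing 144.37.29.227:
  144.0.0.0/6 (144.0.0.0 - 147.255.255.255)
  144.37.0.0/18 (144.37.0.0 - 144.37.63.255)
  144.37.0.0/19 (144.37.0.0 - 144.37.31.255)
Total matching entries: 3.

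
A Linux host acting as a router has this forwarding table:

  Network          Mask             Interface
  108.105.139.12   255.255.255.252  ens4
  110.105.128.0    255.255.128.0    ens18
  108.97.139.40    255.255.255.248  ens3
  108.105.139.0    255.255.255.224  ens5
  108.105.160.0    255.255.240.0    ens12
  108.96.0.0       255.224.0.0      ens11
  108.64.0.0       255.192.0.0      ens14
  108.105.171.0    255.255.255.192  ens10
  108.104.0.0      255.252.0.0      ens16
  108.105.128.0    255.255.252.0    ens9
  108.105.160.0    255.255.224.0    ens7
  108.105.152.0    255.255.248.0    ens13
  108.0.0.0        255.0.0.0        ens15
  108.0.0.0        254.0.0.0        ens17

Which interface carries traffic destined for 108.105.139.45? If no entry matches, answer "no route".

Routes whose prefix contains 108.105.139.45:
  108.0.0.0/7 (108.0.0.0 - 109.255.255.255) -> ens17
  108.0.0.0/8 (108.0.0.0 - 108.255.255.255) -> ens15
  108.64.0.0/10 (108.64.0.0 - 108.127.255.255) -> ens14
  108.96.0.0/11 (108.96.0.0 - 108.127.255.255) -> ens11
  108.104.0.0/14 (108.104.0.0 - 108.107.255.255) -> ens16
More-specific entries that do NOT match:
  108.105.139.12/30 (108.105.139.12 - 108.105.139.15) does not contain 108.105.139.45
  108.97.139.40/29 (108.97.139.40 - 108.97.139.47) does not contain 108.105.139.45
  108.105.139.0/27 (108.105.139.0 - 108.105.139.31) does not contain 108.105.139.45
  108.105.171.0/26 (108.105.171.0 - 108.105.171.63) does not contain 108.105.139.45
  108.105.128.0/22 (108.105.128.0 - 108.105.131.255) does not contain 108.105.139.45
  108.105.152.0/21 (108.105.152.0 - 108.105.159.255) does not contain 108.105.139.45
  108.105.160.0/20 (108.105.160.0 - 108.105.175.255) does not contain 108.105.139.45
  108.105.160.0/19 (108.105.160.0 - 108.105.191.255) does not contain 108.105.139.45
  110.105.128.0/17 (110.105.128.0 - 110.105.255.255) does not contain 108.105.139.45
Longest matching prefix is /14 -> interface ens16.

ens16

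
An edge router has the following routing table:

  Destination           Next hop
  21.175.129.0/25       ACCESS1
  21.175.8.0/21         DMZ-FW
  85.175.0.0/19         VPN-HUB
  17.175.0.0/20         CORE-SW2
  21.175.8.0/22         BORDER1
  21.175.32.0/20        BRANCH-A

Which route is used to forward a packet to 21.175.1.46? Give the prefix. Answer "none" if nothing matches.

21.175.1.46 is outside every listed prefix and there is no default route.

none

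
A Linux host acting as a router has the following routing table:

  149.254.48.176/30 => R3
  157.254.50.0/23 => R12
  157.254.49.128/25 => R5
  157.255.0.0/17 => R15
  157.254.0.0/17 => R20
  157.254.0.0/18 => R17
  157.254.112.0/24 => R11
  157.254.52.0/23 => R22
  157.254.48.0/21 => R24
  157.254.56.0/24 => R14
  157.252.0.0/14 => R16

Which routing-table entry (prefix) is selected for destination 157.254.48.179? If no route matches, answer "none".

Entries matching 157.254.48.179:
  157.252.0.0/14 (157.252.0.0 - 157.255.255.255)
  157.254.0.0/17 (157.254.0.0 - 157.254.127.255)
  157.254.0.0/18 (157.254.0.0 - 157.254.63.255)
  157.254.48.0/21 (157.254.48.0 - 157.254.55.255)
Most specific is 157.254.48.0/21.

157.254.48.0/21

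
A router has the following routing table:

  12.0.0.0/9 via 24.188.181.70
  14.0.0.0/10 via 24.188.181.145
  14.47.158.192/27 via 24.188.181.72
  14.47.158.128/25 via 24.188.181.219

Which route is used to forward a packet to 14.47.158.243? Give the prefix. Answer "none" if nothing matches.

Entries matching 14.47.158.243:
  14.0.0.0/10 (14.0.0.0 - 14.63.255.255)
  14.47.158.128/25 (14.47.158.128 - 14.47.158.255)
Most specific is 14.47.158.128/25.

14.47.158.128/25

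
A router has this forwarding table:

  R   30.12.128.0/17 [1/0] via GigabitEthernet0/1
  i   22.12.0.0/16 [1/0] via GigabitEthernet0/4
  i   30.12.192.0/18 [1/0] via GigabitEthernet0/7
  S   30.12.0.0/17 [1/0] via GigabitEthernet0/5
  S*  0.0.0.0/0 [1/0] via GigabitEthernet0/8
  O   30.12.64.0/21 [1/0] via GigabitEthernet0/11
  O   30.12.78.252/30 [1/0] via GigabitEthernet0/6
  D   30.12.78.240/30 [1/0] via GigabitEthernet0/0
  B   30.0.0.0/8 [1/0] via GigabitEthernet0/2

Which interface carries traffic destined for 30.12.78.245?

GigabitEthernet0/5

Routes whose prefix contains 30.12.78.245:
  0.0.0.0/0 (default, matches everything) -> GigabitEthernet0/8
  30.0.0.0/8 (30.0.0.0 - 30.255.255.255) -> GigabitEthernet0/2
  30.12.0.0/17 (30.12.0.0 - 30.12.127.255) -> GigabitEthernet0/5
More-specific entries that do NOT match:
  30.12.78.252/30 (30.12.78.252 - 30.12.78.255) does not contain 30.12.78.245
  30.12.78.240/30 (30.12.78.240 - 30.12.78.243) does not contain 30.12.78.245
  30.12.64.0/21 (30.12.64.0 - 30.12.71.255) does not contain 30.12.78.245
  30.12.192.0/18 (30.12.192.0 - 30.12.255.255) does not contain 30.12.78.245
Longest matching prefix is /17 -> interface GigabitEthernet0/5.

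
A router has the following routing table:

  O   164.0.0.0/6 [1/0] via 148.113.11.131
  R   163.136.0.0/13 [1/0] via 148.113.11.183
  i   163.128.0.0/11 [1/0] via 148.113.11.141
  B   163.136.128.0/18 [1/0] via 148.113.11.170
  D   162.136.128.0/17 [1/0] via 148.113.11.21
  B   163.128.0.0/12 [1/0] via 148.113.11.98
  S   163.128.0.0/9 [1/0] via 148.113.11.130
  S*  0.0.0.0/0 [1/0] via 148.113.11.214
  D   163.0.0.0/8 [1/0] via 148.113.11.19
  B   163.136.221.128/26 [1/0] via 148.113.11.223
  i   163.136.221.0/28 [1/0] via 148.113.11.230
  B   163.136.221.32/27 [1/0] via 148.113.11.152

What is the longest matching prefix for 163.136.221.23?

163.136.0.0/13

Entries matching 163.136.221.23:
  0.0.0.0/0 (default, matches everything)
  163.0.0.0/8 (163.0.0.0 - 163.255.255.255)
  163.128.0.0/9 (163.128.0.0 - 163.255.255.255)
  163.128.0.0/11 (163.128.0.0 - 163.159.255.255)
  163.128.0.0/12 (163.128.0.0 - 163.143.255.255)
  163.136.0.0/13 (163.136.0.0 - 163.143.255.255)
Most specific is 163.136.0.0/13.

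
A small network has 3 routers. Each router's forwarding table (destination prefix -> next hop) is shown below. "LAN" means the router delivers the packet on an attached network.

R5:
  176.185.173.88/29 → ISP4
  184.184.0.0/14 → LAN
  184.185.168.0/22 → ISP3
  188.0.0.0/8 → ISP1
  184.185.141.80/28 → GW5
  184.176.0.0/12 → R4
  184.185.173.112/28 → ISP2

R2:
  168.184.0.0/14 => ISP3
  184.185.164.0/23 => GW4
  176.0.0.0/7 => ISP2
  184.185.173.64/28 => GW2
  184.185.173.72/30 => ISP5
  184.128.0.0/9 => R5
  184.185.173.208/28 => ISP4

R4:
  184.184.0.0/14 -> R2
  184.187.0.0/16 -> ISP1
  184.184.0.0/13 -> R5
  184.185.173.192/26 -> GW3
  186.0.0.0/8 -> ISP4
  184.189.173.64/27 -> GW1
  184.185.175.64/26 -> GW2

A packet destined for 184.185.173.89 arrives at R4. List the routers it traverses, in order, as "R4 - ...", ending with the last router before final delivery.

At R4: longest match for 184.185.173.89 is 184.184.0.0/14 -> R2
At R2: longest match for 184.185.173.89 is 184.128.0.0/9 -> R5
At R5: longest match for 184.185.173.89 is 184.184.0.0/14 -> LAN

R4 - R2 - R5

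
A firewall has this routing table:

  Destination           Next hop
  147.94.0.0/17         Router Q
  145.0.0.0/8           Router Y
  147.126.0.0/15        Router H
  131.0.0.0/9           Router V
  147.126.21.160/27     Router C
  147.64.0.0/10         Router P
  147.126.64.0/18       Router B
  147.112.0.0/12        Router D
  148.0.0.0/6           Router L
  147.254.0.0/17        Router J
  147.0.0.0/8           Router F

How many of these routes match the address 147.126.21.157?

Prefixes containing 147.126.21.157:
  147.0.0.0/8 (147.0.0.0 - 147.255.255.255)
  147.64.0.0/10 (147.64.0.0 - 147.127.255.255)
  147.112.0.0/12 (147.112.0.0 - 147.127.255.255)
  147.126.0.0/15 (147.126.0.0 - 147.127.255.255)
Total matching entries: 4.

4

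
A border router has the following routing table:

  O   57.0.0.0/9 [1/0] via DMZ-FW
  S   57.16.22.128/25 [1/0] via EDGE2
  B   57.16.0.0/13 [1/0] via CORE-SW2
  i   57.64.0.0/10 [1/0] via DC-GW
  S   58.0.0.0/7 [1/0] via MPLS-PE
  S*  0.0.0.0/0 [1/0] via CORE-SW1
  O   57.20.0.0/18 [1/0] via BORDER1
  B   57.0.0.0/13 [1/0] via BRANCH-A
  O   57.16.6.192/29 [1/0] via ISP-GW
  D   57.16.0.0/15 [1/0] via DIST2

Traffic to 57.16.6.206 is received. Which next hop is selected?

DIST2

Routes whose prefix contains 57.16.6.206:
  0.0.0.0/0 (default, matches everything) -> CORE-SW1
  57.0.0.0/9 (57.0.0.0 - 57.127.255.255) -> DMZ-FW
  57.16.0.0/13 (57.16.0.0 - 57.23.255.255) -> CORE-SW2
  57.16.0.0/15 (57.16.0.0 - 57.17.255.255) -> DIST2
More-specific entries that do NOT match:
  57.16.6.192/29 (57.16.6.192 - 57.16.6.199) does not contain 57.16.6.206
  57.16.22.128/25 (57.16.22.128 - 57.16.22.255) does not contain 57.16.6.206
  57.20.0.0/18 (57.20.0.0 - 57.20.63.255) does not contain 57.16.6.206
Longest matching prefix is /15 -> next hop DIST2.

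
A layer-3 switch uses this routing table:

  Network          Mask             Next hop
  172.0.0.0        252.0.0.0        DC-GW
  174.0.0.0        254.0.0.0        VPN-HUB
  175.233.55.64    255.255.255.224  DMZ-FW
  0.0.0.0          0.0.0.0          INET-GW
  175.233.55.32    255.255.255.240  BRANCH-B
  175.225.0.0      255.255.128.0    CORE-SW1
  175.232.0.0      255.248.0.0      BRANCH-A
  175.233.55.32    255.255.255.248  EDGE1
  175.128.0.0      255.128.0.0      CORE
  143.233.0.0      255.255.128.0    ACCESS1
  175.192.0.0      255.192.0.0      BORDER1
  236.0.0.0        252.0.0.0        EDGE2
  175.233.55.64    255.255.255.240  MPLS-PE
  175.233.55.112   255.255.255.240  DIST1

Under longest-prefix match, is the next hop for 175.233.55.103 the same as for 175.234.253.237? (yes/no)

175.233.55.103: longest match 175.232.0.0/13 -> BRANCH-A
175.234.253.237: longest match 175.232.0.0/13 -> BRANCH-A

yes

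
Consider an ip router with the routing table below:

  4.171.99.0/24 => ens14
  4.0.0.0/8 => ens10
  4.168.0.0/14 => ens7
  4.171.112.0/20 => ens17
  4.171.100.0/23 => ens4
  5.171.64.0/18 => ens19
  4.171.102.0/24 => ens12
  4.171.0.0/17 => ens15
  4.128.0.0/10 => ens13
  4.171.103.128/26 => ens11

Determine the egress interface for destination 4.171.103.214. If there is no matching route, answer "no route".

ens15

Routes whose prefix contains 4.171.103.214:
  4.0.0.0/8 (4.0.0.0 - 4.255.255.255) -> ens10
  4.128.0.0/10 (4.128.0.0 - 4.191.255.255) -> ens13
  4.168.0.0/14 (4.168.0.0 - 4.171.255.255) -> ens7
  4.171.0.0/17 (4.171.0.0 - 4.171.127.255) -> ens15
More-specific entries that do NOT match:
  4.171.103.128/26 (4.171.103.128 - 4.171.103.191) does not contain 4.171.103.214
  4.171.99.0/24 (4.171.99.0 - 4.171.99.255) does not contain 4.171.103.214
  4.171.102.0/24 (4.171.102.0 - 4.171.102.255) does not contain 4.171.103.214
  4.171.100.0/23 (4.171.100.0 - 4.171.101.255) does not contain 4.171.103.214
  4.171.112.0/20 (4.171.112.0 - 4.171.127.255) does not contain 4.171.103.214
  5.171.64.0/18 (5.171.64.0 - 5.171.127.255) does not contain 4.171.103.214
Longest matching prefix is /17 -> interface ens15.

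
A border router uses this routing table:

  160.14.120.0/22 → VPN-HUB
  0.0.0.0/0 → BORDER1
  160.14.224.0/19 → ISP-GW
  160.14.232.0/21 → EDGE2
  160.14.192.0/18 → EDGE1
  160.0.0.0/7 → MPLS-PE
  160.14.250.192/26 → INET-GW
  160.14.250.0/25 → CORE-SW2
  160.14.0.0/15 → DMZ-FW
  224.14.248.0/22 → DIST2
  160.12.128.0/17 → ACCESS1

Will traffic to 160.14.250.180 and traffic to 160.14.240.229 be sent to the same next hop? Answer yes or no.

160.14.250.180: longest match 160.14.224.0/19 -> ISP-GW
160.14.240.229: longest match 160.14.224.0/19 -> ISP-GW

yes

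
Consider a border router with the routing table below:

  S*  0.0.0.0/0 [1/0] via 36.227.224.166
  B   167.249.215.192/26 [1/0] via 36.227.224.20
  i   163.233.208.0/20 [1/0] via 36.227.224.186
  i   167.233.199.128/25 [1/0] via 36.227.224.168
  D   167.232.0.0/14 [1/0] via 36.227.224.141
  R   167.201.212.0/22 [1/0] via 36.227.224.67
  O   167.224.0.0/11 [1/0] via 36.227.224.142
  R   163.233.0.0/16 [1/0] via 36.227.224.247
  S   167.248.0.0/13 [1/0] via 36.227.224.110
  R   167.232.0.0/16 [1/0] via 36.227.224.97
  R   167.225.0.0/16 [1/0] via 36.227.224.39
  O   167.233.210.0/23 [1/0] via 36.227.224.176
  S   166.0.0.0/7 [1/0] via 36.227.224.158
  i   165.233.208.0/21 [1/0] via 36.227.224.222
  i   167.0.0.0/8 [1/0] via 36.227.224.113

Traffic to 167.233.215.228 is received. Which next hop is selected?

36.227.224.141

Routes whose prefix contains 167.233.215.228:
  0.0.0.0/0 (default, matches everything) -> 36.227.224.166
  166.0.0.0/7 (166.0.0.0 - 167.255.255.255) -> 36.227.224.158
  167.0.0.0/8 (167.0.0.0 - 167.255.255.255) -> 36.227.224.113
  167.224.0.0/11 (167.224.0.0 - 167.255.255.255) -> 36.227.224.142
  167.232.0.0/14 (167.232.0.0 - 167.235.255.255) -> 36.227.224.141
More-specific entries that do NOT match:
  167.249.215.192/26 (167.249.215.192 - 167.249.215.255) does not contain 167.233.215.228
  167.233.199.128/25 (167.233.199.128 - 167.233.199.255) does not contain 167.233.215.228
  167.233.210.0/23 (167.233.210.0 - 167.233.211.255) does not contain 167.233.215.228
  167.201.212.0/22 (167.201.212.0 - 167.201.215.255) does not contain 167.233.215.228
  165.233.208.0/21 (165.233.208.0 - 165.233.215.255) does not contain 167.233.215.228
  163.233.208.0/20 (163.233.208.0 - 163.233.223.255) does not contain 167.233.215.228
  163.233.0.0/16 (163.233.0.0 - 163.233.255.255) does not contain 167.233.215.228
  167.232.0.0/16 (167.232.0.0 - 167.232.255.255) does not contain 167.233.215.228
  167.225.0.0/16 (167.225.0.0 - 167.225.255.255) does not contain 167.233.215.228
Longest matching prefix is /14 -> next hop 36.227.224.141.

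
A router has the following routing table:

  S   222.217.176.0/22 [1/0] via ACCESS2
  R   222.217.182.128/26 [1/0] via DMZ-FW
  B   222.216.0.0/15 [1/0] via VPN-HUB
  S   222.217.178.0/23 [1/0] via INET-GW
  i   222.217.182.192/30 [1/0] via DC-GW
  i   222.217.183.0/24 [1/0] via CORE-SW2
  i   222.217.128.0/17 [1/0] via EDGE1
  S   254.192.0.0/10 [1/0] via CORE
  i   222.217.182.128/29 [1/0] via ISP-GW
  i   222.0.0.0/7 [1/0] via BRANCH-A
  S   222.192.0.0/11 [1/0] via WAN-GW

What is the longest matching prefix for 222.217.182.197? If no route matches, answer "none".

222.217.128.0/17

Entries matching 222.217.182.197:
  222.0.0.0/7 (222.0.0.0 - 223.255.255.255)
  222.192.0.0/11 (222.192.0.0 - 222.223.255.255)
  222.216.0.0/15 (222.216.0.0 - 222.217.255.255)
  222.217.128.0/17 (222.217.128.0 - 222.217.255.255)
Most specific is 222.217.128.0/17.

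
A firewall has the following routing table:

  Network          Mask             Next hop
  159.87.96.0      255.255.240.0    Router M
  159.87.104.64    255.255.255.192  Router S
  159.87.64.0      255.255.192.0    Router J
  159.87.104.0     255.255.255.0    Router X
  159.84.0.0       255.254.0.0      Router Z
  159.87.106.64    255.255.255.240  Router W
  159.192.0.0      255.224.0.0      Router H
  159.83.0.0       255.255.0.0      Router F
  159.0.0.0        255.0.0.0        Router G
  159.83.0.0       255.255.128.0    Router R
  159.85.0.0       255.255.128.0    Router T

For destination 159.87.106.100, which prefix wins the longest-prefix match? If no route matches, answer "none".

159.87.96.0/20

Entries matching 159.87.106.100:
  159.0.0.0/8 (159.0.0.0 - 159.255.255.255)
  159.87.64.0/18 (159.87.64.0 - 159.87.127.255)
  159.87.96.0/20 (159.87.96.0 - 159.87.111.255)
Most specific is 159.87.96.0/20.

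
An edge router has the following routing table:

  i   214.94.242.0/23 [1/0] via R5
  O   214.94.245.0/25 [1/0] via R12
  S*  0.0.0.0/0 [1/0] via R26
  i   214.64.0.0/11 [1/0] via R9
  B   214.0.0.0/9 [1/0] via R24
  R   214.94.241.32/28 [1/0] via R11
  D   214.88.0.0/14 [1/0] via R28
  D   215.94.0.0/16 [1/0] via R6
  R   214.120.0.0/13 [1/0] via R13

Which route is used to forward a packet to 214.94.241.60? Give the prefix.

214.64.0.0/11

Entries matching 214.94.241.60:
  0.0.0.0/0 (default, matches everything)
  214.0.0.0/9 (214.0.0.0 - 214.127.255.255)
  214.64.0.0/11 (214.64.0.0 - 214.95.255.255)
Most specific is 214.64.0.0/11.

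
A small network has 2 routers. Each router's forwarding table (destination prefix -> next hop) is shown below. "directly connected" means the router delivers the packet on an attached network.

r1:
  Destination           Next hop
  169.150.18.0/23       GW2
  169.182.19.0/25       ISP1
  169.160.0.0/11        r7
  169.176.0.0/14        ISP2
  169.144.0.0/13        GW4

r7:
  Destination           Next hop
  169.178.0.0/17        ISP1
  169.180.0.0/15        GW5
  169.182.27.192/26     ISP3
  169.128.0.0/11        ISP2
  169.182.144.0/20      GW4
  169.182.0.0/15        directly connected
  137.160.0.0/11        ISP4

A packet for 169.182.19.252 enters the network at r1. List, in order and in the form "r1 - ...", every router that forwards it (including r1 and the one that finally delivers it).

At r1: longest match for 169.182.19.252 is 169.160.0.0/11 -> r7
At r7: longest match for 169.182.19.252 is 169.182.0.0/15 -> directly connected

r1 - r7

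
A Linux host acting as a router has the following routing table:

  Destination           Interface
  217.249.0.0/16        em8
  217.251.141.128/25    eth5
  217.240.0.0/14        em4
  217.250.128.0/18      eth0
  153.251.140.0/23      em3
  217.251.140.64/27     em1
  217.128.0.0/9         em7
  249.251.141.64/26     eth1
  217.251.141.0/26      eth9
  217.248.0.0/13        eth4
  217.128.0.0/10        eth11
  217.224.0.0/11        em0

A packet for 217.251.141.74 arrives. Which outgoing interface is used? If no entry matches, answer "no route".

eth4

Routes whose prefix contains 217.251.141.74:
  217.128.0.0/9 (217.128.0.0 - 217.255.255.255) -> em7
  217.224.0.0/11 (217.224.0.0 - 217.255.255.255) -> em0
  217.248.0.0/13 (217.248.0.0 - 217.255.255.255) -> eth4
More-specific entries that do NOT match:
  217.251.140.64/27 (217.251.140.64 - 217.251.140.95) does not contain 217.251.141.74
  249.251.141.64/26 (249.251.141.64 - 249.251.141.127) does not contain 217.251.141.74
  217.251.141.0/26 (217.251.141.0 - 217.251.141.63) does not contain 217.251.141.74
  217.251.141.128/25 (217.251.141.128 - 217.251.141.255) does not contain 217.251.141.74
  153.251.140.0/23 (153.251.140.0 - 153.251.141.255) does not contain 217.251.141.74
  217.250.128.0/18 (217.250.128.0 - 217.250.191.255) does not contain 217.251.141.74
  217.249.0.0/16 (217.249.0.0 - 217.249.255.255) does not contain 217.251.141.74
  217.240.0.0/14 (217.240.0.0 - 217.243.255.255) does not contain 217.251.141.74
Longest matching prefix is /13 -> interface eth4.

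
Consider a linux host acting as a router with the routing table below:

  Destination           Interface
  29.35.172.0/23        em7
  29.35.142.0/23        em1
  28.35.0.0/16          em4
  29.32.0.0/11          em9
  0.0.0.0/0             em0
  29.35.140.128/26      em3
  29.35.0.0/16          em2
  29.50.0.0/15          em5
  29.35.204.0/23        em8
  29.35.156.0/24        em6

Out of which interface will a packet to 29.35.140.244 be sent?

em2

Routes whose prefix contains 29.35.140.244:
  0.0.0.0/0 (default, matches everything) -> em0
  29.32.0.0/11 (29.32.0.0 - 29.63.255.255) -> em9
  29.35.0.0/16 (29.35.0.0 - 29.35.255.255) -> em2
More-specific entries that do NOT match:
  29.35.140.128/26 (29.35.140.128 - 29.35.140.191) does not contain 29.35.140.244
  29.35.156.0/24 (29.35.156.0 - 29.35.156.255) does not contain 29.35.140.244
  29.35.172.0/23 (29.35.172.0 - 29.35.173.255) does not contain 29.35.140.244
  29.35.142.0/23 (29.35.142.0 - 29.35.143.255) does not contain 29.35.140.244
  29.35.204.0/23 (29.35.204.0 - 29.35.205.255) does not contain 29.35.140.244
Longest matching prefix is /16 -> interface em2.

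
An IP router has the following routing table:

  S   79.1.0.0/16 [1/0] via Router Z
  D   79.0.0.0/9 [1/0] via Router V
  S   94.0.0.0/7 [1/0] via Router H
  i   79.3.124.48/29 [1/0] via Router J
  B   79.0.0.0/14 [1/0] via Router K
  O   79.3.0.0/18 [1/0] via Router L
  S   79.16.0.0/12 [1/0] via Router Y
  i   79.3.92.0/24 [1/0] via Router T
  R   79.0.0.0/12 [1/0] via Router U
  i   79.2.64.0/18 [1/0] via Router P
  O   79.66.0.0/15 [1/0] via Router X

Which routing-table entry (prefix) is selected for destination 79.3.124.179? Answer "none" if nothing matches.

Entries matching 79.3.124.179:
  79.0.0.0/9 (79.0.0.0 - 79.127.255.255)
  79.0.0.0/12 (79.0.0.0 - 79.15.255.255)
  79.0.0.0/14 (79.0.0.0 - 79.3.255.255)
Most specific is 79.0.0.0/14.

79.0.0.0/14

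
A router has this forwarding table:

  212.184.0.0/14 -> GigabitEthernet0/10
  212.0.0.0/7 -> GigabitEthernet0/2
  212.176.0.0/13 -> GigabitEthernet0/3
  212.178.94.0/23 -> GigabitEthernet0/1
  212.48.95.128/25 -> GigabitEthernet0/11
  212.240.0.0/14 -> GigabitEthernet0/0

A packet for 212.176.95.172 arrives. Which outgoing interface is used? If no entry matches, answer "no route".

GigabitEthernet0/3

Routes whose prefix contains 212.176.95.172:
  212.0.0.0/7 (212.0.0.0 - 213.255.255.255) -> GigabitEthernet0/2
  212.176.0.0/13 (212.176.0.0 - 212.183.255.255) -> GigabitEthernet0/3
More-specific entries that do NOT match:
  212.48.95.128/25 (212.48.95.128 - 212.48.95.255) does not contain 212.176.95.172
  212.178.94.0/23 (212.178.94.0 - 212.178.95.255) does not contain 212.176.95.172
  212.184.0.0/14 (212.184.0.0 - 212.187.255.255) does not contain 212.176.95.172
  212.240.0.0/14 (212.240.0.0 - 212.243.255.255) does not contain 212.176.95.172
Longest matching prefix is /13 -> interface GigabitEthernet0/3.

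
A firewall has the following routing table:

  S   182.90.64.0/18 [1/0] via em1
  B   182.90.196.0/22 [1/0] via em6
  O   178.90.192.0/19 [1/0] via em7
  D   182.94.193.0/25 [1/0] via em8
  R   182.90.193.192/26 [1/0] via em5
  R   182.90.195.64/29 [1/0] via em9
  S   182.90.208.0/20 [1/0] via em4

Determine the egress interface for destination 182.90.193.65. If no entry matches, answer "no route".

no route

No entry's prefix contains 182.90.193.65; there is no default route.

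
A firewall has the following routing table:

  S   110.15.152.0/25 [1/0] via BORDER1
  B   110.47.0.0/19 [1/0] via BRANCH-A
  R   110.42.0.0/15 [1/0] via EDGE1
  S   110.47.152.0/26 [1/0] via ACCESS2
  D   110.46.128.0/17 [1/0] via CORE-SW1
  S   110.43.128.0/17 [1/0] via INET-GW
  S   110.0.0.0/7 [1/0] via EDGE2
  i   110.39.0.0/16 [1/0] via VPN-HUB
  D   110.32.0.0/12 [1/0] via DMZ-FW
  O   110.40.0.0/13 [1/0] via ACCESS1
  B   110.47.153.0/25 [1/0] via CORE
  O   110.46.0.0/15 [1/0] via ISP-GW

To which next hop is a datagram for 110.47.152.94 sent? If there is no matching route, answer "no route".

ISP-GW

Routes whose prefix contains 110.47.152.94:
  110.0.0.0/7 (110.0.0.0 - 111.255.255.255) -> EDGE2
  110.32.0.0/12 (110.32.0.0 - 110.47.255.255) -> DMZ-FW
  110.40.0.0/13 (110.40.0.0 - 110.47.255.255) -> ACCESS1
  110.46.0.0/15 (110.46.0.0 - 110.47.255.255) -> ISP-GW
More-specific entries that do NOT match:
  110.47.152.0/26 (110.47.152.0 - 110.47.152.63) does not contain 110.47.152.94
  110.15.152.0/25 (110.15.152.0 - 110.15.152.127) does not contain 110.47.152.94
  110.47.153.0/25 (110.47.153.0 - 110.47.153.127) does not contain 110.47.152.94
  110.47.0.0/19 (110.47.0.0 - 110.47.31.255) does not contain 110.47.152.94
  110.46.128.0/17 (110.46.128.0 - 110.46.255.255) does not contain 110.47.152.94
  110.43.128.0/17 (110.43.128.0 - 110.43.255.255) does not contain 110.47.152.94
  110.39.0.0/16 (110.39.0.0 - 110.39.255.255) does not contain 110.47.152.94
Longest matching prefix is /15 -> next hop ISP-GW.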